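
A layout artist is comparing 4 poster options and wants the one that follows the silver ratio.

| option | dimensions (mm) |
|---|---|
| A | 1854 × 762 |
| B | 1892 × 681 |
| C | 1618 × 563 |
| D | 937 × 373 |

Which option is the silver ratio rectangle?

Target silver ratio ≈ 2.414.
A: 2.433 (Δ0.019)  B: 2.778 (Δ0.364)  C: 2.874 (Δ0.460)  D: 2.512 (Δ0.098)

A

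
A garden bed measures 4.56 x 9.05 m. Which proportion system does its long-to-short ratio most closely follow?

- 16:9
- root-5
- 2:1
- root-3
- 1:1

9.05/4.56 ≈ 1.985. Nearest candidates are 2:1 (2.000, off by 0.015) and 16:9 (1.778, off by 0.207).

2:1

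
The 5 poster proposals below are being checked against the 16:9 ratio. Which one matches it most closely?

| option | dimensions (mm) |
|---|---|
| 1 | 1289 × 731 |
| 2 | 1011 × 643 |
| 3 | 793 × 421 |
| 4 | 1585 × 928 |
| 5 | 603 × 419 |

Ratios (long/short): 1 ≈ 1.763; 2 ≈ 1.572; 3 ≈ 1.884; 4 ≈ 1.708; 5 ≈ 1.439.
16:9 ≈ 1.778; option 1 is nearest (Δ 0.015).

1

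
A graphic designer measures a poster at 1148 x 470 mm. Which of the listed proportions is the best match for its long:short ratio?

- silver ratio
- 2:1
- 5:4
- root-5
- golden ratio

Ratio = 1148 / 470 ≈ 2.443.
Distances: silver ratio 2.414 (Δ 0.029); 2:1 2.000 (Δ 0.443); 5:4 1.250 (Δ 1.193); root-5 2.236 (Δ 0.207); golden ratio 1.618 (Δ 0.825).

silver ratio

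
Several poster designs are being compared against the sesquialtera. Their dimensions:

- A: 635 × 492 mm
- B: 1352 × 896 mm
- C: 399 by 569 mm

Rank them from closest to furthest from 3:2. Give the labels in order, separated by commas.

B, C, A

Ratios: A = 635 / 492 ≈ 1.291; B = 1352 / 896 ≈ 1.509; C = 569 / 399 ≈ 1.426.
|Δ from 1.500|: A 0.209; B 0.009; C 0.074.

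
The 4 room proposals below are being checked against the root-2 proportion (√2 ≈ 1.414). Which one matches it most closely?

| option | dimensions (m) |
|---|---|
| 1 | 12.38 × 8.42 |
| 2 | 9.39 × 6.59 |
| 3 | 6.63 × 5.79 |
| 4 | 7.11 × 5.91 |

Ratios (long/short): 1 ≈ 1.470; 2 ≈ 1.425; 3 ≈ 1.145; 4 ≈ 1.203.
root-2 ≈ 1.414; option 2 is nearest (Δ 0.011).

2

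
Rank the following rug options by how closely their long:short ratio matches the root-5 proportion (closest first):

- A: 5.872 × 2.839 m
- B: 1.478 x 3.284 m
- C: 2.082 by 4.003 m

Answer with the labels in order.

Ratios: A = 5.872 / 2.839 ≈ 2.068; B = 3.284 / 1.478 ≈ 2.222; C = 4.003 / 2.082 ≈ 1.923.
|Δ from 2.236|: A 0.168; B 0.014; C 0.313.

B, A, C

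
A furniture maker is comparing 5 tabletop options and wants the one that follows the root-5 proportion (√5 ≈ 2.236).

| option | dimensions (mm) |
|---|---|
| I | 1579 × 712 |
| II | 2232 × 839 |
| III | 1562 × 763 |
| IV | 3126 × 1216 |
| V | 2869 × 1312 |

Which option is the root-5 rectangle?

I

Target root-5 ≈ 2.236.
I: 2.218 (Δ0.018)  II: 2.660 (Δ0.424)  III: 2.047 (Δ0.189)  IV: 2.571 (Δ0.335)  V: 2.187 (Δ0.049)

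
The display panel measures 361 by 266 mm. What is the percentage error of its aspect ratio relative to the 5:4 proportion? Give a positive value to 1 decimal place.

8.6%

Ratio = 361 / 266 ≈ 1.3571.
Ideal 5:4 = 1.2500. |1.3571 − 1.2500| / 1.2500 ≈ 8.57% → 8.6%.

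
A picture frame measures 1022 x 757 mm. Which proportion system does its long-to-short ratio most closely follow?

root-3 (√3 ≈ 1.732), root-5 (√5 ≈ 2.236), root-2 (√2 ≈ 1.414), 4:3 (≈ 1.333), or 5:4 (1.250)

Ratio = 1022 / 757 ≈ 1.350.
Distances: root-3 1.732 (Δ 0.382); root-5 2.236 (Δ 0.886); root-2 1.414 (Δ 0.064); 4:3 1.333 (Δ 0.017); 5:4 1.250 (Δ 0.100).

4:3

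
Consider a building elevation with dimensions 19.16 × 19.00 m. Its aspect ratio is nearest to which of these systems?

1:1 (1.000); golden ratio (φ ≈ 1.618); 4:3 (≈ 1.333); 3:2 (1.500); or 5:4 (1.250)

Ratio = 19.16 / 19.00 ≈ 1.008.
Distances: 1:1 1.000 (Δ 0.008); golden ratio 1.618 (Δ 0.610); 4:3 1.333 (Δ 0.325); 3:2 1.500 (Δ 0.492); 5:4 1.250 (Δ 0.242).

1:1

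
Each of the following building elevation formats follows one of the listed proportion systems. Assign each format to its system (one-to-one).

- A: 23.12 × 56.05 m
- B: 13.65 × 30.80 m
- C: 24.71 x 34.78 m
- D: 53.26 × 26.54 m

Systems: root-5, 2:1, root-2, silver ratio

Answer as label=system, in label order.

Ratios: A ≈ 2.424; B ≈ 2.256; C ≈ 1.408; D ≈ 2.007.
Targets: root-5 ≈ 2.236; 2:1 ≈ 2.000; root-2 ≈ 1.414; silver ratio ≈ 2.414.

A=silver ratio, B=root-5, C=root-2, D=2:1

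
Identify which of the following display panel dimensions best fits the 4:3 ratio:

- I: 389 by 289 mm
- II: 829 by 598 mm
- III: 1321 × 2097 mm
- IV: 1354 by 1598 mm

I

Target 4:3 ≈ 1.333.
I: 1.346 (Δ0.013)  II: 1.386 (Δ0.053)  III: 1.587 (Δ0.254)  IV: 1.180 (Δ0.153)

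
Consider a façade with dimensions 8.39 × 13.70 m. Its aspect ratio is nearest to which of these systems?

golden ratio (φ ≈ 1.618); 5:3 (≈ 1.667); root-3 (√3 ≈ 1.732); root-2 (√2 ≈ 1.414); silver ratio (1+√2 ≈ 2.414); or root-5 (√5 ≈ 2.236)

golden ratio

13.70/8.39 ≈ 1.633. Nearest candidates are golden ratio (1.618, off by 0.015) and 5:3 (1.667, off by 0.034).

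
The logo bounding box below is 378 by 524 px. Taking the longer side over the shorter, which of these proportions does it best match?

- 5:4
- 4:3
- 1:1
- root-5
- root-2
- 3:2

root-2

Ratio = 524 / 378 ≈ 1.386.
Distances: 5:4 1.250 (Δ 0.136); 4:3 1.333 (Δ 0.053); 1:1 1.000 (Δ 0.386); root-5 2.236 (Δ 0.850); root-2 1.414 (Δ 0.028); 3:2 1.500 (Δ 0.114).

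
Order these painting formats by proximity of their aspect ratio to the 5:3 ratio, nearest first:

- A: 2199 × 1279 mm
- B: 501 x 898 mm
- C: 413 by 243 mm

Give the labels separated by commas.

A: 2199/1279 ≈ 1.719 → |1.719 − 1.667| = 0.052
B: 898/501 ≈ 1.792 → |1.792 − 1.667| = 0.125
C: 413/243 ≈ 1.700 → |1.700 − 1.667| = 0.033

C, A, B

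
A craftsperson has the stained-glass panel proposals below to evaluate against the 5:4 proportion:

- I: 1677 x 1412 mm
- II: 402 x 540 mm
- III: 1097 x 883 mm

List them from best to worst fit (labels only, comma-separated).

Ratios: I = 1677 / 1412 ≈ 1.188; II = 540 / 402 ≈ 1.343; III = 1097 / 883 ≈ 1.242.
|Δ from 1.250|: I 0.062; II 0.093; III 0.008.

III, I, II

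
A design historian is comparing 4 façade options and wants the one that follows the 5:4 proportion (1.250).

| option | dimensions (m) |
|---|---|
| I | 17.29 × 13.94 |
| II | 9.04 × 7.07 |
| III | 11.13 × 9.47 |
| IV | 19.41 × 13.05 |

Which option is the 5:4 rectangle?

Ratios (long/short): I ≈ 1.240; II ≈ 1.279; III ≈ 1.175; IV ≈ 1.487.
5:4 ≈ 1.250; option I is nearest (Δ 0.010).

I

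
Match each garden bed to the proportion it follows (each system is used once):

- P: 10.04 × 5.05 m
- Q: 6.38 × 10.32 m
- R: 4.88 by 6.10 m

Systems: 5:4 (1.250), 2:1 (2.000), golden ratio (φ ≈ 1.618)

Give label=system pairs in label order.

P=2:1, Q=golden ratio, R=5:4

Ratios: P ≈ 1.988; Q ≈ 1.618; R ≈ 1.250.
Targets: 5:4 ≈ 1.250; 2:1 ≈ 2.000; golden ratio ≈ 1.618.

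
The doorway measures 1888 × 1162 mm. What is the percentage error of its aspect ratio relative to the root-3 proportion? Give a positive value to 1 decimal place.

6.2%

Ratio = 1888 / 1162 ≈ 1.6248.
Ideal root-3 ≈ 1.7321. |1.6248 − 1.7321| / 1.7321 ≈ 6.19% → 6.2%.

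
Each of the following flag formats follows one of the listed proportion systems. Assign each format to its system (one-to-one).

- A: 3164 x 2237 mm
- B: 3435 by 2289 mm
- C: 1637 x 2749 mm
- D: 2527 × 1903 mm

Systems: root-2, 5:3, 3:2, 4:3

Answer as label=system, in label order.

A=root-2, B=3:2, C=5:3, D=4:3

A = 3164/2237 ≈ 1.414 → root-2 (1.414)
B = 3435/2289 ≈ 1.501 → 3:2 (1.500)
C = 2749/1637 ≈ 1.679 → 5:3 (1.667)
D = 2527/1903 ≈ 1.328 → 4:3 (1.333)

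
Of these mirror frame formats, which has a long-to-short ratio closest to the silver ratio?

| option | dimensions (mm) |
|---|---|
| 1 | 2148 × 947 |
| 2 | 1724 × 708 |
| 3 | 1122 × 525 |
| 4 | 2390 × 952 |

Ratios (long/short): 1 ≈ 2.268; 2 ≈ 2.435; 3 ≈ 2.137; 4 ≈ 2.511.
silver ratio ≈ 2.414; option 2 is nearest (Δ 0.021).

2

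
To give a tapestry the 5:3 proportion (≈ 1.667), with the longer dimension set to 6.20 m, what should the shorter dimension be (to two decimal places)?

5:3 ≈ 1.66667.
Shorter side = 6.20 ÷ 1.66667 ≈ 3.7200 → 3.72 m.

3.72 m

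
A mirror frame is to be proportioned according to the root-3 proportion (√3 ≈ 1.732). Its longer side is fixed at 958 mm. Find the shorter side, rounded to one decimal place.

root-3 ≈ 1.73205.
Shorter side = 958 ÷ 1.73205 ≈ 553.102 → 553.1 mm.

553.1 mm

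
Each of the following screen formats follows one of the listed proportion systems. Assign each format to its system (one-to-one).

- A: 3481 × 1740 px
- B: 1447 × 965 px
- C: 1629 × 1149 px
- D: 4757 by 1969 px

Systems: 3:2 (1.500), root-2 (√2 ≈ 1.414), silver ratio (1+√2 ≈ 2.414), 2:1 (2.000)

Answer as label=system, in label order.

Ratios: A ≈ 2.001; B ≈ 1.499; C ≈ 1.418; D ≈ 2.416.
Targets: 3:2 ≈ 1.500; root-2 ≈ 1.414; silver ratio ≈ 2.414; 2:1 ≈ 2.000.

A=2:1, B=3:2, C=root-2, D=silver ratio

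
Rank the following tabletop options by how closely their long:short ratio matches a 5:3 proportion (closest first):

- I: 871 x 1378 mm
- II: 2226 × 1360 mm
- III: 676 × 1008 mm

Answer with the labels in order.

I: 1378/871 ≈ 1.582 → |1.582 − 1.667| = 0.085
II: 2226/1360 ≈ 1.637 → |1.637 − 1.667| = 0.030
III: 1008/676 ≈ 1.491 → |1.491 − 1.667| = 0.176

II, I, III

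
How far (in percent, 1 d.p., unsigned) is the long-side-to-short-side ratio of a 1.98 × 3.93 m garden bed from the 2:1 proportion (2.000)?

0.8%

Ratio = 3.93 / 1.98 ≈ 1.9848.
Ideal 2:1 = 2.0000. |1.9848 − 2.0000| / 2.0000 ≈ 0.76% → 0.8%.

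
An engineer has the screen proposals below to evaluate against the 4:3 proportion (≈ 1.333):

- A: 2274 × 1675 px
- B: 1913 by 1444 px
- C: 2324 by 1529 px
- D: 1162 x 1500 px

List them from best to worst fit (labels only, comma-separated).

A: 2274/1675 ≈ 1.358 → |1.358 − 1.333| = 0.025
B: 1913/1444 ≈ 1.325 → |1.325 − 1.333| = 0.008
C: 2324/1529 ≈ 1.520 → |1.520 − 1.333| = 0.187
D: 1500/1162 ≈ 1.291 → |1.291 − 1.333| = 0.042

B, A, D, C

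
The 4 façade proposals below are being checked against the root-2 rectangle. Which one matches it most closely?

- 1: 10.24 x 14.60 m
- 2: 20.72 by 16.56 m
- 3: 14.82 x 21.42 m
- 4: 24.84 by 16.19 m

Ratios (long/short): 1 ≈ 1.426; 2 ≈ 1.251; 3 ≈ 1.445; 4 ≈ 1.534.
root-2 ≈ 1.414; option 1 is nearest (Δ 0.012).

1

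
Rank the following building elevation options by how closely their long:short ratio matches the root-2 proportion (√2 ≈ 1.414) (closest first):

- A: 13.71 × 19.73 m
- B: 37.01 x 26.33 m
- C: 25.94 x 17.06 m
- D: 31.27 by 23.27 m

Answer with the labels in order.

Ratios: A = 19.73 / 13.71 ≈ 1.439; B = 37.01 / 26.33 ≈ 1.406; C = 25.94 / 17.06 ≈ 1.521; D = 31.27 / 23.27 ≈ 1.344.
|Δ from 1.414|: A 0.025; B 0.008; C 0.107; D 0.070.

B, A, D, C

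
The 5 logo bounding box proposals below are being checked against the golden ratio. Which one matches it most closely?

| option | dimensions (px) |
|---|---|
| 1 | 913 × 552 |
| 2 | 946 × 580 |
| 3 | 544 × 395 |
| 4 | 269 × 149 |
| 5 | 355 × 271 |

2

Ratios (long/short): 1 ≈ 1.654; 2 ≈ 1.631; 3 ≈ 1.377; 4 ≈ 1.805; 5 ≈ 1.310.
golden ratio ≈ 1.618; option 2 is nearest (Δ 0.013).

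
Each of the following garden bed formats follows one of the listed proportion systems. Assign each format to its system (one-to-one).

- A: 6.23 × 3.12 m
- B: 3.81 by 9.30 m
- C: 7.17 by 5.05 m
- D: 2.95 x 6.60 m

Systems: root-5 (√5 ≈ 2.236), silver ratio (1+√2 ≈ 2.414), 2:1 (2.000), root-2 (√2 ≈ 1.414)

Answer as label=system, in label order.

A=2:1, B=silver ratio, C=root-2, D=root-5

Ratios: A ≈ 1.997; B ≈ 2.441; C ≈ 1.420; D ≈ 2.237.
Targets: root-5 ≈ 2.236; silver ratio ≈ 2.414; 2:1 ≈ 2.000; root-2 ≈ 1.414.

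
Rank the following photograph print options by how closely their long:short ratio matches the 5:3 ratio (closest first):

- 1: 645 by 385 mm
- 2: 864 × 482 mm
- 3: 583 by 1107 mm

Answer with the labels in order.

1, 2, 3

Ratios: 1 = 645 / 385 ≈ 1.675; 2 = 864 / 482 ≈ 1.793; 3 = 1107 / 583 ≈ 1.899.
|Δ from 1.667|: 1 0.008; 2 0.126; 3 0.232.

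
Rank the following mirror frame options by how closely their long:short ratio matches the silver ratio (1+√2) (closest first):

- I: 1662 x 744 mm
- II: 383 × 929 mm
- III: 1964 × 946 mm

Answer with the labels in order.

II, I, III

I: 1662/744 ≈ 2.234 → |2.234 − 2.414| = 0.180
II: 929/383 ≈ 2.426 → |2.426 − 2.414| = 0.012
III: 1964/946 ≈ 2.076 → |2.076 − 2.414| = 0.338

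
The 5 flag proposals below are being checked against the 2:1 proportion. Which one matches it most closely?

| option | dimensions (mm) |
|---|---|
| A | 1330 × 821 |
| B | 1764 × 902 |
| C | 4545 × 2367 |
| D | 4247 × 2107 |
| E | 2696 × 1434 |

Target 2:1 ≈ 2.000.
A: 1.620 (Δ0.380)  B: 1.956 (Δ0.044)  C: 1.920 (Δ0.080)  D: 2.016 (Δ0.016)  E: 1.880 (Δ0.120)

D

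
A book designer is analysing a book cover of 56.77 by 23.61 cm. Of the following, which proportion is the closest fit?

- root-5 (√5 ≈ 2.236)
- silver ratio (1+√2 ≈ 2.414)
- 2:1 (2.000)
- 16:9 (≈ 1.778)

silver ratio

Ratio = 56.77 / 23.61 ≈ 2.404.
Distances: root-5 2.236 (Δ 0.168); silver ratio 2.414 (Δ 0.010); 2:1 2.000 (Δ 0.404); 16:9 1.778 (Δ 0.626).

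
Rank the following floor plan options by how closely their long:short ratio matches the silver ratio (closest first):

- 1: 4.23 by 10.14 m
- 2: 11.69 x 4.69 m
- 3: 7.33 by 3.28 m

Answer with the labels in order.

1, 2, 3

1: 10.14/4.23 ≈ 2.397 → |2.397 − 2.414| = 0.017
2: 11.69/4.69 ≈ 2.493 → |2.493 − 2.414| = 0.079
3: 7.33/3.28 ≈ 2.235 → |2.235 − 2.414| = 0.179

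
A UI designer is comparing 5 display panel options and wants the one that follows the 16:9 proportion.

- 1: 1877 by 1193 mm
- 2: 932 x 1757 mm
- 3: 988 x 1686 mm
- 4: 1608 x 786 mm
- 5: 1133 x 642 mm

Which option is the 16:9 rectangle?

5

Target 16:9 ≈ 1.778.
1: 1.573 (Δ0.205)  2: 1.885 (Δ0.107)  3: 1.706 (Δ0.072)  4: 2.046 (Δ0.268)  5: 1.765 (Δ0.013)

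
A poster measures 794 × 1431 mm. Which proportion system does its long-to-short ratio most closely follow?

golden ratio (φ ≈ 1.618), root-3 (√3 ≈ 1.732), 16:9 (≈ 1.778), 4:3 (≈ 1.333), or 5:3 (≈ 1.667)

16:9

1431/794 ≈ 1.802. Nearest candidates are 16:9 (1.778, off by 0.024) and root-3 (1.732, off by 0.070).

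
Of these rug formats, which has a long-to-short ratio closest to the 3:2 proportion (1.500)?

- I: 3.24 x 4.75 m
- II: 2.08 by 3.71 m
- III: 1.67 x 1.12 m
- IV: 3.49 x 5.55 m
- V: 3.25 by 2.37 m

Target 3:2 ≈ 1.500.
I: 1.466 (Δ0.034)  II: 1.784 (Δ0.284)  III: 1.491 (Δ0.009)  IV: 1.590 (Δ0.090)  V: 1.371 (Δ0.129)

III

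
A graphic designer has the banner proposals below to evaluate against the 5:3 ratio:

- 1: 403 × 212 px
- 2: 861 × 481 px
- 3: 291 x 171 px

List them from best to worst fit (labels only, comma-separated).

3, 2, 1

1: 403/212 ≈ 1.901 → |1.901 − 1.667| = 0.234
2: 861/481 ≈ 1.790 → |1.790 − 1.667| = 0.123
3: 291/171 ≈ 1.702 → |1.702 − 1.667| = 0.035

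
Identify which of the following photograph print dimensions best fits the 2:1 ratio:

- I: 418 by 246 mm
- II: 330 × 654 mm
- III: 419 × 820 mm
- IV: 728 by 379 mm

Target 2:1 ≈ 2.000.
I: 1.699 (Δ0.301)  II: 1.982 (Δ0.018)  III: 1.957 (Δ0.043)  IV: 1.921 (Δ0.079)

II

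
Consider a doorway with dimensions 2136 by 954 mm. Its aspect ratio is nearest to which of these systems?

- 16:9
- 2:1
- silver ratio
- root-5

2136/954 ≈ 2.239. Nearest candidates are root-5 (2.236, off by 0.003) and silver ratio (2.414, off by 0.175).

root-5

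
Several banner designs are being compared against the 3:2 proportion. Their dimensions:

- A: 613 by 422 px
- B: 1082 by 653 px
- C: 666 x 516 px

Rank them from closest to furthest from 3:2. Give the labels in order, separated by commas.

A, B, C

Ratios: A = 613 / 422 ≈ 1.453; B = 1082 / 653 ≈ 1.657; C = 666 / 516 ≈ 1.291.
|Δ from 1.500|: A 0.047; B 0.157; C 0.209.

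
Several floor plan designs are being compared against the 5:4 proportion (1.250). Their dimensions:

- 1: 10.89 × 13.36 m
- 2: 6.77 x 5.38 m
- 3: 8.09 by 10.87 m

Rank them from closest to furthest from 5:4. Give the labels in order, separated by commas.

1: 13.36/10.89 ≈ 1.227 → |1.227 − 1.250| = 0.023
2: 6.77/5.38 ≈ 1.258 → |1.258 − 1.250| = 0.008
3: 10.87/8.09 ≈ 1.344 → |1.344 − 1.250| = 0.094

2, 1, 3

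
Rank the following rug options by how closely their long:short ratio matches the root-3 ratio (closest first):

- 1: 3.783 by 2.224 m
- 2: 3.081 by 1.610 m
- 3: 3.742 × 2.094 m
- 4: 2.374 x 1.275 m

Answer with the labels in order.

1, 3, 4, 2

1: 3.783/2.224 ≈ 1.701 → |1.701 − 1.732| = 0.031
2: 3.081/1.610 ≈ 1.914 → |1.914 − 1.732| = 0.182
3: 3.742/2.094 ≈ 1.787 → |1.787 − 1.732| = 0.055
4: 2.374/1.275 ≈ 1.862 → |1.862 − 1.732| = 0.130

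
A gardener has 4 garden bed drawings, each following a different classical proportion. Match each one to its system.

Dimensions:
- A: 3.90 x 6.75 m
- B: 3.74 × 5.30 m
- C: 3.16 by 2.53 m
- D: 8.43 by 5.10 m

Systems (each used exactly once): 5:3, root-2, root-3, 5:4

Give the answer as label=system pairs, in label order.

Ratios: A ≈ 1.731; B ≈ 1.417; C ≈ 1.249; D ≈ 1.653.
Targets: 5:3 ≈ 1.667; root-2 ≈ 1.414; root-3 ≈ 1.732; 5:4 ≈ 1.250.

A=root-3, B=root-2, C=5:4, D=5:3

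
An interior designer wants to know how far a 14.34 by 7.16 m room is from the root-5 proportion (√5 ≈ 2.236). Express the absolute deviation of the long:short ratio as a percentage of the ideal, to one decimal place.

Ratio = 14.34 / 7.16 ≈ 2.0028.
Ideal root-5 ≈ 2.2361. |2.0028 − 2.2361| / 2.2361 ≈ 10.43% → 10.4%.

10.4%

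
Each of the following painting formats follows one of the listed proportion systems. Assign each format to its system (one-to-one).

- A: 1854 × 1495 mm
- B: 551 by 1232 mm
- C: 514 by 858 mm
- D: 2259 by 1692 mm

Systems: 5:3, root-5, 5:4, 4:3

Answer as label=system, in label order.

Ratios: A ≈ 1.240; B ≈ 2.236; C ≈ 1.669; D ≈ 1.335.
Targets: 5:3 ≈ 1.667; root-5 ≈ 2.236; 5:4 ≈ 1.250; 4:3 ≈ 1.333.

A=5:4, B=root-5, C=5:3, D=4:3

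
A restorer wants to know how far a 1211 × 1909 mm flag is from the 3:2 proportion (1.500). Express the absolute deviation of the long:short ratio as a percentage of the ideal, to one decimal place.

5.1%

Ratio = 1909 / 1211 ≈ 1.5764.
Ideal 3:2 = 1.5000. |1.5764 − 1.5000| / 1.5000 ≈ 5.09% → 5.1%.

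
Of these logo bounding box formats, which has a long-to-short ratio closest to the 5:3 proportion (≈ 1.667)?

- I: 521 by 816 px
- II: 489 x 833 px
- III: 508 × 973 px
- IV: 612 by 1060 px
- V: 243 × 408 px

V

Target 5:3 ≈ 1.667.
I: 1.566 (Δ0.101)  II: 1.703 (Δ0.036)  III: 1.915 (Δ0.248)  IV: 1.732 (Δ0.065)  V: 1.679 (Δ0.012)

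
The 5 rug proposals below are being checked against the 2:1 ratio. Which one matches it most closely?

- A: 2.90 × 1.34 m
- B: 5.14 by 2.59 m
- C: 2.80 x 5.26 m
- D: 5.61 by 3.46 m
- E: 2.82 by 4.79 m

Target 2:1 ≈ 2.000.
A: 2.164 (Δ0.164)  B: 1.985 (Δ0.015)  C: 1.879 (Δ0.121)  D: 1.621 (Δ0.379)  E: 1.699 (Δ0.301)

B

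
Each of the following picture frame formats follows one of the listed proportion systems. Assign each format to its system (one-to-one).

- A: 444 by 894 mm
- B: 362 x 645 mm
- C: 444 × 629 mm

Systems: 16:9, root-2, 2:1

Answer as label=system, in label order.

Ratios: A ≈ 2.014; B ≈ 1.782; C ≈ 1.417.
Targets: 16:9 ≈ 1.778; root-2 ≈ 1.414; 2:1 ≈ 2.000.

A=2:1, B=16:9, C=root-2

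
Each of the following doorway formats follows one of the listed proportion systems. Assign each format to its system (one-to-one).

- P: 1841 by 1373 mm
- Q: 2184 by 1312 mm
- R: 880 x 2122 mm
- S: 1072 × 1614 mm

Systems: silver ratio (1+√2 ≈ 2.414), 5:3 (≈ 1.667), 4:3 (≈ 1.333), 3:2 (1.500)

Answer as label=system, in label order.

Ratios: P ≈ 1.341; Q ≈ 1.665; R ≈ 2.411; S ≈ 1.506.
Targets: silver ratio ≈ 2.414; 5:3 ≈ 1.667; 4:3 ≈ 1.333; 3:2 ≈ 1.500.

P=4:3, Q=5:3, R=silver ratio, S=3:2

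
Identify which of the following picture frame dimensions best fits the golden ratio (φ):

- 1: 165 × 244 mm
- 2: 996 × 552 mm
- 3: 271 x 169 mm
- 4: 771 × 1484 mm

Target golden ratio ≈ 1.618.
1: 1.479 (Δ0.139)  2: 1.804 (Δ0.186)  3: 1.604 (Δ0.014)  4: 1.925 (Δ0.307)

3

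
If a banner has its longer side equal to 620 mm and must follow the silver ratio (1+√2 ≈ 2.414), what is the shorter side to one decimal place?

silver ratio ≈ 2.41421.
Shorter side = 620 ÷ 2.41421 ≈ 256.813 → 256.8 mm.

256.8 mm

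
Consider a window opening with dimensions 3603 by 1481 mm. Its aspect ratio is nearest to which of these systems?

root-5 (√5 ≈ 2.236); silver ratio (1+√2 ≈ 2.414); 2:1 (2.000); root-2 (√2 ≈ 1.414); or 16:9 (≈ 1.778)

silver ratio

3603/1481 ≈ 2.433. Nearest candidates are silver ratio (2.414, off by 0.019) and root-5 (2.236, off by 0.197).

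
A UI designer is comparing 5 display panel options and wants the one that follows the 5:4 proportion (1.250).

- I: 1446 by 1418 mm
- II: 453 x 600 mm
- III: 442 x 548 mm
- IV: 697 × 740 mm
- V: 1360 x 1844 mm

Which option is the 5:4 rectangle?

III

Target 5:4 ≈ 1.250.
I: 1.020 (Δ0.230)  II: 1.325 (Δ0.075)  III: 1.240 (Δ0.010)  IV: 1.062 (Δ0.188)  V: 1.356 (Δ0.106)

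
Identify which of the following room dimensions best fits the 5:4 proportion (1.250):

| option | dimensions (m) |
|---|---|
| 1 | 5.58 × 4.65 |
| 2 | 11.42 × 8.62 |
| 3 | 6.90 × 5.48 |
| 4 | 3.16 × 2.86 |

Ratios (long/short): 1 ≈ 1.200; 2 ≈ 1.325; 3 ≈ 1.259; 4 ≈ 1.105.
5:4 ≈ 1.250; option 3 is nearest (Δ 0.009).

3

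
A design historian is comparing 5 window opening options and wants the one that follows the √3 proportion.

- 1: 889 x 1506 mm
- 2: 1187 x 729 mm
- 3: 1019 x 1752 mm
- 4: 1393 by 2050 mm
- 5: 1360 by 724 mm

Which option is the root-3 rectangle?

3

Ratios (long/short): 1 ≈ 1.694; 2 ≈ 1.628; 3 ≈ 1.719; 4 ≈ 1.472; 5 ≈ 1.878.
root-3 ≈ 1.732; option 3 is nearest (Δ 0.013).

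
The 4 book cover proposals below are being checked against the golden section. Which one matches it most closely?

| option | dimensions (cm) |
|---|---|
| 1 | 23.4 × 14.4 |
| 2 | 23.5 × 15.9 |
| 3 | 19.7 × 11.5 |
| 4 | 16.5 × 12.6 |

Target golden ratio ≈ 1.618.
1: 1.625 (Δ0.007)  2: 1.478 (Δ0.140)  3: 1.713 (Δ0.095)  4: 1.310 (Δ0.308)

1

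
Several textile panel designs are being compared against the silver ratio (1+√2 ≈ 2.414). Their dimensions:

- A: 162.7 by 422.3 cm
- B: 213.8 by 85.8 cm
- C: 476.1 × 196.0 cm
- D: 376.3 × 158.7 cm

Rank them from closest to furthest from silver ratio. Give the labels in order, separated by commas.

A: 422.3/162.7 ≈ 2.596 → |2.596 − 2.414| = 0.182
B: 213.8/85.8 ≈ 2.492 → |2.492 − 2.414| = 0.078
C: 476.1/196.0 ≈ 2.429 → |2.429 − 2.414| = 0.015
D: 376.3/158.7 ≈ 2.371 → |2.371 − 2.414| = 0.043

C, D, B, A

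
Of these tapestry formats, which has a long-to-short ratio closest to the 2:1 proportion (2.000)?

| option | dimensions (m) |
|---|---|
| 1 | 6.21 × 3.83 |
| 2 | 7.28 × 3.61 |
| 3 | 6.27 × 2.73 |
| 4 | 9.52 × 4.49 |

2

Ratios (long/short): 1 ≈ 1.621; 2 ≈ 2.017; 3 ≈ 2.297; 4 ≈ 2.120.
2:1 ≈ 2.000; option 2 is nearest (Δ 0.017).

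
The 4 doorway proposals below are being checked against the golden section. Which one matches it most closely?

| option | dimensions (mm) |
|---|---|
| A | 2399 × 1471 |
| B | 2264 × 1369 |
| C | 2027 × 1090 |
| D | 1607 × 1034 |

A

Ratios (long/short): A ≈ 1.631; B ≈ 1.654; C ≈ 1.860; D ≈ 1.554.
golden ratio ≈ 1.618; option A is nearest (Δ 0.013).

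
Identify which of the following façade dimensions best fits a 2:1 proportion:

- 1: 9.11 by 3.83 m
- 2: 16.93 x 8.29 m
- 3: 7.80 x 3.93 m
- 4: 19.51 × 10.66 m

3

Target 2:1 ≈ 2.000.
1: 2.379 (Δ0.379)  2: 2.042 (Δ0.042)  3: 1.985 (Δ0.015)  4: 1.830 (Δ0.170)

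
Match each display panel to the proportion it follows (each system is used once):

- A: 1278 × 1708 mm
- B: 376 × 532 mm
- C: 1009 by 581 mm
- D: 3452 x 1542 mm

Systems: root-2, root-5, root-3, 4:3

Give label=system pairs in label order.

A=4:3, B=root-2, C=root-3, D=root-5

A = 1708/1278 ≈ 1.336 → 4:3 (1.333)
B = 532/376 ≈ 1.415 → root-2 (1.414)
C = 1009/581 ≈ 1.737 → root-3 (1.732)
D = 3452/1542 ≈ 2.239 → root-5 (2.236)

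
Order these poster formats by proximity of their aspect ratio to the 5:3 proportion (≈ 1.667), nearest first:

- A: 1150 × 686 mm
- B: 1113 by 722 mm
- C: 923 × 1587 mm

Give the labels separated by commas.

A: 1150/686 ≈ 1.676 → |1.676 − 1.667| = 0.009
B: 1113/722 ≈ 1.542 → |1.542 − 1.667| = 0.125
C: 1587/923 ≈ 1.719 → |1.719 − 1.667| = 0.052

A, C, B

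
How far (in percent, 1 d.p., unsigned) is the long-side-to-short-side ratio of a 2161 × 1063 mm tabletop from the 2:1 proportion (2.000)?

Ratio = 2161 / 1063 ≈ 2.0329.
Ideal 2:1 = 2.0000. |2.0329 − 2.0000| / 2.0000 ≈ 1.65% → 1.6%.

1.6%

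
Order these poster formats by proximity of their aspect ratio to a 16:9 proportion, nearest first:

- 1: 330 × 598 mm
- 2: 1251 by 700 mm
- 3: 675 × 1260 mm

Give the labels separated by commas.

Ratios: 1 = 598 / 330 ≈ 1.812; 2 = 1251 / 700 ≈ 1.787; 3 = 1260 / 675 ≈ 1.867.
|Δ from 1.778|: 1 0.034; 2 0.009; 3 0.089.

2, 1, 3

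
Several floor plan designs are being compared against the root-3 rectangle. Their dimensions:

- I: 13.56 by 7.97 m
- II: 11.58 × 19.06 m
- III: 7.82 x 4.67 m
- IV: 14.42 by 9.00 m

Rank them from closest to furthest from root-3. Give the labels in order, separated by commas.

I, III, II, IV

I: 13.56/7.97 ≈ 1.701 → |1.701 − 1.732| = 0.031
II: 19.06/11.58 ≈ 1.646 → |1.646 − 1.732| = 0.086
III: 7.82/4.67 ≈ 1.675 → |1.675 − 1.732| = 0.057
IV: 14.42/9.00 ≈ 1.602 → |1.602 − 1.732| = 0.130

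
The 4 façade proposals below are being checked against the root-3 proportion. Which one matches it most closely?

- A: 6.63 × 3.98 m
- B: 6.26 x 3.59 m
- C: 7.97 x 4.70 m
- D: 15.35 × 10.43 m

Ratios (long/short): A ≈ 1.666; B ≈ 1.744; C ≈ 1.696; D ≈ 1.472.
root-3 ≈ 1.732; option B is nearest (Δ 0.012).

B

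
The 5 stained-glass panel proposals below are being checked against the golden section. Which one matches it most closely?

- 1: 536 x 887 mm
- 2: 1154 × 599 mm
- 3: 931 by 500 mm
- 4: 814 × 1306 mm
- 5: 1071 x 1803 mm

Target golden ratio ≈ 1.618.
1: 1.655 (Δ0.037)  2: 1.927 (Δ0.309)  3: 1.862 (Δ0.244)  4: 1.604 (Δ0.014)  5: 1.683 (Δ0.065)

4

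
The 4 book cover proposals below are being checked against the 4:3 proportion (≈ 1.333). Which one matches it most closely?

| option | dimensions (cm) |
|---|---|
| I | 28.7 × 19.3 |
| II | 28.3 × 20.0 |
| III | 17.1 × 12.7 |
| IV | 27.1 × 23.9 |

III

Target 4:3 ≈ 1.333.
I: 1.487 (Δ0.154)  II: 1.415 (Δ0.082)  III: 1.346 (Δ0.013)  IV: 1.134 (Δ0.199)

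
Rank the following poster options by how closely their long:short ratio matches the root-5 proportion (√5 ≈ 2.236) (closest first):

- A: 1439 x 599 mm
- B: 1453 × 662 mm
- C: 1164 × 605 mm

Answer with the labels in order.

B, A, C

A: 1439/599 ≈ 2.402 → |2.402 − 2.236| = 0.166
B: 1453/662 ≈ 2.195 → |2.195 − 2.236| = 0.041
C: 1164/605 ≈ 1.924 → |1.924 − 2.236| = 0.312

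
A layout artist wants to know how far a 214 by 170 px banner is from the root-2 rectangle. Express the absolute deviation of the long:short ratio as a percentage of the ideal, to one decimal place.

Ratio = 214 / 170 ≈ 1.2588.
Ideal root-2 ≈ 1.4142. |1.2588 − 1.4142| / 1.4142 ≈ 10.99% → 11.0%.

11.0%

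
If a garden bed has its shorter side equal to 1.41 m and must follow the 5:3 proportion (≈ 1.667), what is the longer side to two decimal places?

2.35 m

5:3 ≈ 1.66667.
Longer side = 1.41 × 1.66667 ≈ 2.3500 → 2.35 m.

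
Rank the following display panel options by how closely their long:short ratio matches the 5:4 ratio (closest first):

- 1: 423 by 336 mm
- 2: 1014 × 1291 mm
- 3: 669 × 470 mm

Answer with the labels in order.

1, 2, 3

Ratios: 1 = 423 / 336 ≈ 1.259; 2 = 1291 / 1014 ≈ 1.273; 3 = 669 / 470 ≈ 1.423.
|Δ from 1.250|: 1 0.009; 2 0.023; 3 0.173.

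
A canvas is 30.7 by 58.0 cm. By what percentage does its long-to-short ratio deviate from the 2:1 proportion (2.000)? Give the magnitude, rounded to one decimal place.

5.5%

Ratio = 58.0 / 30.7 ≈ 1.8893.
Ideal 2:1 = 2.0000. |1.8893 − 2.0000| / 2.0000 ≈ 5.54% → 5.5%.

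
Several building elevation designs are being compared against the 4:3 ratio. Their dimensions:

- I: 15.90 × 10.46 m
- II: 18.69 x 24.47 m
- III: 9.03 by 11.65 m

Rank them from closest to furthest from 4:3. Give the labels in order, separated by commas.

Ratios: I = 15.90 / 10.46 ≈ 1.520; II = 24.47 / 18.69 ≈ 1.309; III = 11.65 / 9.03 ≈ 1.290.
|Δ from 1.333|: I 0.187; II 0.024; III 0.043.

II, III, I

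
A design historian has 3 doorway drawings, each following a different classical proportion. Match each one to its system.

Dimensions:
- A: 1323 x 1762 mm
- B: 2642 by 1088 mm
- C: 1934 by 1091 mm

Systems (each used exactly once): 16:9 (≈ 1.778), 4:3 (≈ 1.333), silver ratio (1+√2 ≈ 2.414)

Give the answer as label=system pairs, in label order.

A=4:3, B=silver ratio, C=16:9

Ratios: A ≈ 1.332; B ≈ 2.428; C ≈ 1.773.
Targets: 16:9 ≈ 1.778; 4:3 ≈ 1.333; silver ratio ≈ 2.414.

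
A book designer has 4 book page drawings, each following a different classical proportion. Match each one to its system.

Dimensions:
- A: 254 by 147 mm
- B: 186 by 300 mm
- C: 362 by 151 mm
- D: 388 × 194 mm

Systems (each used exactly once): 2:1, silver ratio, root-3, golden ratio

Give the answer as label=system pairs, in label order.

A=root-3, B=golden ratio, C=silver ratio, D=2:1

Ratios: A ≈ 1.728; B ≈ 1.613; C ≈ 2.397; D ≈ 2.000.
Targets: 2:1 ≈ 2.000; silver ratio ≈ 2.414; root-3 ≈ 1.732; golden ratio ≈ 1.618.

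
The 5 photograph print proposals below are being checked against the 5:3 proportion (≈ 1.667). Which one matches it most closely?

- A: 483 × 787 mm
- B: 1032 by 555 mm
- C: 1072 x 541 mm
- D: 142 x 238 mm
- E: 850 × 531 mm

D

Ratios (long/short): A ≈ 1.629; B ≈ 1.859; C ≈ 1.982; D ≈ 1.676; E ≈ 1.601.
5:3 ≈ 1.667; option D is nearest (Δ 0.009).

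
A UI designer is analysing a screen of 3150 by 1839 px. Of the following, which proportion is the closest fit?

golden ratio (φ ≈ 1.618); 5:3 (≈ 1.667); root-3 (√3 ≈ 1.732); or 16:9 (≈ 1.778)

root-3

Ratio = 3150 / 1839 ≈ 1.713.
Distances: golden ratio 1.618 (Δ 0.095); 5:3 1.667 (Δ 0.046); root-3 1.732 (Δ 0.019); 16:9 1.778 (Δ 0.065).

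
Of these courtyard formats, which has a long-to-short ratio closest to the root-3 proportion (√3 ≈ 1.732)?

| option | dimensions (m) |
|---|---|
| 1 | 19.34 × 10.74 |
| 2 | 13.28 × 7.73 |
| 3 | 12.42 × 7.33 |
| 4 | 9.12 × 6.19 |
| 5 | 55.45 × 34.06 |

2

Target root-3 ≈ 1.732.
1: 1.801 (Δ0.069)  2: 1.718 (Δ0.014)  3: 1.694 (Δ0.038)  4: 1.473 (Δ0.259)  5: 1.628 (Δ0.104)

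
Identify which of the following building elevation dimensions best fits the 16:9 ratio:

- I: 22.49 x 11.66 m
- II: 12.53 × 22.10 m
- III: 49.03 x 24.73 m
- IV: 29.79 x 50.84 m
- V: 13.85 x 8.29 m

Ratios (long/short): I ≈ 1.929; II ≈ 1.764; III ≈ 1.983; IV ≈ 1.707; V ≈ 1.671.
16:9 ≈ 1.778; option II is nearest (Δ 0.014).

II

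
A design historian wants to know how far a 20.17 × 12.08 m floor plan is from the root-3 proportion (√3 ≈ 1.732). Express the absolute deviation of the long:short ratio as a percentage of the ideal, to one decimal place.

Ratio = 20.17 / 12.08 ≈ 1.6697.
Ideal root-3 ≈ 1.7321. |1.6697 − 1.7321| / 1.7321 ≈ 3.60% → 3.6%.

3.6%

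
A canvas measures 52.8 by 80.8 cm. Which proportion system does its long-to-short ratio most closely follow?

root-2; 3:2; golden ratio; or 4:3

3:2

80.8/52.8 ≈ 1.530. Nearest candidates are 3:2 (1.500, off by 0.030) and golden ratio (1.618, off by 0.088).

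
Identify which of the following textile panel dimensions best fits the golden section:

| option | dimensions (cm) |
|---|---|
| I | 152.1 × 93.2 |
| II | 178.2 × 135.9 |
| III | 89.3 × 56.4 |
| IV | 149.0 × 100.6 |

I

Ratios (long/short): I ≈ 1.632; II ≈ 1.311; III ≈ 1.583; IV ≈ 1.481.
golden ratio ≈ 1.618; option I is nearest (Δ 0.014).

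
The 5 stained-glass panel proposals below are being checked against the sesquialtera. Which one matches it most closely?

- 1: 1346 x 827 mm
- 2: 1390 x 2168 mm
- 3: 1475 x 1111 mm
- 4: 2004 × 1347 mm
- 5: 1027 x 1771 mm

Ratios (long/short): 1 ≈ 1.628; 2 ≈ 1.560; 3 ≈ 1.328; 4 ≈ 1.488; 5 ≈ 1.724.
3:2 ≈ 1.500; option 4 is nearest (Δ 0.012).

4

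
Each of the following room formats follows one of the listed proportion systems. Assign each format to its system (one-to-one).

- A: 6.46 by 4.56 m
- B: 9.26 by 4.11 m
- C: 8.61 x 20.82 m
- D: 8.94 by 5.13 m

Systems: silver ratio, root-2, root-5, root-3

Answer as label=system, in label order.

A = 6.46/4.56 ≈ 1.417 → root-2 (1.414)
B = 9.26/4.11 ≈ 2.253 → root-5 (2.236)
C = 20.82/8.61 ≈ 2.418 → silver ratio (2.414)
D = 8.94/5.13 ≈ 1.743 → root-3 (1.732)

A=root-2, B=root-5, C=silver ratio, D=root-3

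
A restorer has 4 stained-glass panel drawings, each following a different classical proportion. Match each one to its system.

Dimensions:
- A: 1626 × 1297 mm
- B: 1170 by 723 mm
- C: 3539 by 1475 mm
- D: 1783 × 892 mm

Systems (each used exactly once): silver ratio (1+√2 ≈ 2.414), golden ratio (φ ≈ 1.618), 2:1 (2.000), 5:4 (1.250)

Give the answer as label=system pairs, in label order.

Ratios: A ≈ 1.254; B ≈ 1.618; C ≈ 2.399; D ≈ 1.999.
Targets: silver ratio ≈ 2.414; golden ratio ≈ 1.618; 2:1 ≈ 2.000; 5:4 ≈ 1.250.

A=5:4, B=golden ratio, C=silver ratio, D=2:1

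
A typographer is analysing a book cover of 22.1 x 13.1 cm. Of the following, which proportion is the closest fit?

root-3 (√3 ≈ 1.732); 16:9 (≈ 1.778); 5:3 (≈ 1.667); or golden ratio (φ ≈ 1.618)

22.1/13.1 ≈ 1.687. Nearest candidates are 5:3 (1.667, off by 0.020) and root-3 (1.732, off by 0.045).

5:3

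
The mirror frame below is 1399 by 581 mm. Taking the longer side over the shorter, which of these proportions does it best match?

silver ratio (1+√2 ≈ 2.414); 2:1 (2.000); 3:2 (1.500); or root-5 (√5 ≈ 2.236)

1399/581 ≈ 2.408. Nearest candidates are silver ratio (2.414, off by 0.006) and root-5 (2.236, off by 0.172).

silver ratio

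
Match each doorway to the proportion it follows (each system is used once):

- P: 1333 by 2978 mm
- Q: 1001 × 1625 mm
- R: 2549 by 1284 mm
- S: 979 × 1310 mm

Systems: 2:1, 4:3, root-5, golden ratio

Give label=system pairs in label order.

P=root-5, Q=golden ratio, R=2:1, S=4:3

P = 2978/1333 ≈ 2.234 → root-5 (2.236)
Q = 1625/1001 ≈ 1.623 → golden ratio (1.618)
R = 2549/1284 ≈ 1.985 → 2:1 (2.000)
S = 1310/979 ≈ 1.338 → 4:3 (1.333)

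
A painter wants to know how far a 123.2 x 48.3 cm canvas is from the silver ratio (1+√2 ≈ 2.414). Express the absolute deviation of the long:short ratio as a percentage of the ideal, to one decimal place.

5.7%

Ratio = 123.2 / 48.3 ≈ 2.5507.
Ideal silver ratio ≈ 2.4142. |2.5507 − 2.4142| / 2.4142 ≈ 5.65% → 5.7%.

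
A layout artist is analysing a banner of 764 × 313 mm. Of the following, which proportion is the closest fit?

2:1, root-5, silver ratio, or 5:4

764/313 ≈ 2.441. Nearest candidates are silver ratio (2.414, off by 0.027) and root-5 (2.236, off by 0.205).

silver ratio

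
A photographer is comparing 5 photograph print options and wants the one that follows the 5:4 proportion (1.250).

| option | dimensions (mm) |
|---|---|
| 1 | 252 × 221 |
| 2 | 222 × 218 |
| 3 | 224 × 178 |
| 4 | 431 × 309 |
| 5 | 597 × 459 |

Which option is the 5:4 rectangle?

3

Ratios (long/short): 1 ≈ 1.140; 2 ≈ 1.018; 3 ≈ 1.258; 4 ≈ 1.395; 5 ≈ 1.301.
5:4 ≈ 1.250; option 3 is nearest (Δ 0.008).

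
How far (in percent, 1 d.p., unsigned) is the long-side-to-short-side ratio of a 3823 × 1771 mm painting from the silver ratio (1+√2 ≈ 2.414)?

Ratio = 3823 / 1771 ≈ 2.1587.
Ideal silver ratio ≈ 2.4142. |2.1587 − 2.4142| / 2.4142 ≈ 10.58% → 10.6%.

10.6%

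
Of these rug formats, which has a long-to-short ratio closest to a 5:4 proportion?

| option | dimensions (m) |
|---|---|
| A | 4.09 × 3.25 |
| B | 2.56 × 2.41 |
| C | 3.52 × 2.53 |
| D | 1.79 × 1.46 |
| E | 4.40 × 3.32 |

A

Ratios (long/short): A ≈ 1.258; B ≈ 1.062; C ≈ 1.391; D ≈ 1.226; E ≈ 1.325.
5:4 ≈ 1.250; option A is nearest (Δ 0.008).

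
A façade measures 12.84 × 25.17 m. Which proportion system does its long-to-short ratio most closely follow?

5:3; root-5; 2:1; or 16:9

2:1

25.17/12.84 ≈ 1.960. Nearest candidates are 2:1 (2.000, off by 0.040) and 16:9 (1.778, off by 0.182).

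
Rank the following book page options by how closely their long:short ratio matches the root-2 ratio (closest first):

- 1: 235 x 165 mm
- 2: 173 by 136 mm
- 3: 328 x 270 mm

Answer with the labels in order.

Ratios: 1 = 235 / 165 ≈ 1.424; 2 = 173 / 136 ≈ 1.272; 3 = 328 / 270 ≈ 1.215.
|Δ from 1.414|: 1 0.010; 2 0.142; 3 0.199.

1, 2, 3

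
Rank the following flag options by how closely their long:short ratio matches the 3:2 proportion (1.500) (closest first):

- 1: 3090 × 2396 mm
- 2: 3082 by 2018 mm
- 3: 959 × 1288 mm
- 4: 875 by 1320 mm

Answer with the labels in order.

4, 2, 3, 1

Ratios: 1 = 3090 / 2396 ≈ 1.290; 2 = 3082 / 2018 ≈ 1.527; 3 = 1288 / 959 ≈ 1.343; 4 = 1320 / 875 ≈ 1.509.
|Δ from 1.500|: 1 0.210; 2 0.027; 3 0.157; 4 0.009.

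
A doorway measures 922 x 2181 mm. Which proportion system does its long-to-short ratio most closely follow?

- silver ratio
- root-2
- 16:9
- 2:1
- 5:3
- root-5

Ratio = 2181 / 922 ≈ 2.366.
Distances: silver ratio 2.414 (Δ 0.048); root-2 1.414 (Δ 0.952); 16:9 1.778 (Δ 0.588); 2:1 2.000 (Δ 0.366); 5:3 1.667 (Δ 0.699); root-5 2.236 (Δ 0.130).

silver ratio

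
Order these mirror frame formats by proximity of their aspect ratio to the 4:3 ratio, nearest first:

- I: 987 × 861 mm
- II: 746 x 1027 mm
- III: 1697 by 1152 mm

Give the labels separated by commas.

II, III, I

Ratios: I = 987 / 861 ≈ 1.146; II = 1027 / 746 ≈ 1.377; III = 1697 / 1152 ≈ 1.473.
|Δ from 1.333|: I 0.187; II 0.044; III 0.140.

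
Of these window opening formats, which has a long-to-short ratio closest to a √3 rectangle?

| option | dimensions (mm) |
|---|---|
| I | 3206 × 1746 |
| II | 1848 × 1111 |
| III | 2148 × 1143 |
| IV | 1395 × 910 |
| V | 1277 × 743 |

V

Target root-3 ≈ 1.732.
I: 1.836 (Δ0.104)  II: 1.663 (Δ0.069)  III: 1.879 (Δ0.147)  IV: 1.533 (Δ0.199)  V: 1.719 (Δ0.013)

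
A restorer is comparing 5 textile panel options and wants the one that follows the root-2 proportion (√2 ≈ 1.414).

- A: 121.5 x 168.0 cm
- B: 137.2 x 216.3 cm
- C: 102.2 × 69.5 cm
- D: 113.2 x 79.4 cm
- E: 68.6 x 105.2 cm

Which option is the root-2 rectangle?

D

Target root-2 ≈ 1.414.
A: 1.383 (Δ0.031)  B: 1.577 (Δ0.163)  C: 1.471 (Δ0.057)  D: 1.426 (Δ0.012)  E: 1.534 (Δ0.120)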